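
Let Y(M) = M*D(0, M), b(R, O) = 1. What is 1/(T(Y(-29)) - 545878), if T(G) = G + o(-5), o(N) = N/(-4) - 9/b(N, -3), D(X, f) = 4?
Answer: -4/2184007 ≈ -1.8315e-6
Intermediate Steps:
Y(M) = 4*M (Y(M) = M*4 = 4*M)
o(N) = -9 - N/4 (o(N) = N/(-4) - 9/1 = N*(-¼) - 9*1 = -N/4 - 9 = -9 - N/4)
T(G) = -31/4 + G (T(G) = G + (-9 - ¼*(-5)) = G + (-9 + 5/4) = G - 31/4 = -31/4 + G)
1/(T(Y(-29)) - 545878) = 1/((-31/4 + 4*(-29)) - 545878) = 1/((-31/4 - 116) - 545878) = 1/(-495/4 - 545878) = 1/(-2184007/4) = -4/2184007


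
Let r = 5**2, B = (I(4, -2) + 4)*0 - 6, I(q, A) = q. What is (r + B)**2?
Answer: 361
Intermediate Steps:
B = -6 (B = (4 + 4)*0 - 6 = 8*0 - 6 = 0 - 6 = -6)
r = 25
(r + B)**2 = (25 - 6)**2 = 19**2 = 361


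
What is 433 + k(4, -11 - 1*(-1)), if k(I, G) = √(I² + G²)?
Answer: 433 + 2*√29 ≈ 443.77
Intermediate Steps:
k(I, G) = √(G² + I²)
433 + k(4, -11 - 1*(-1)) = 433 + √((-11 - 1*(-1))² + 4²) = 433 + √((-11 + 1)² + 16) = 433 + √((-10)² + 16) = 433 + √(100 + 16) = 433 + √116 = 433 + 2*√29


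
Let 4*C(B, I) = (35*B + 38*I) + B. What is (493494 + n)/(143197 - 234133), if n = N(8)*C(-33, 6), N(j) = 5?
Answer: -82049/15156 ≈ -5.4136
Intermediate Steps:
C(B, I) = 9*B + 19*I/2 (C(B, I) = ((35*B + 38*I) + B)/4 = (36*B + 38*I)/4 = 9*B + 19*I/2)
n = -1200 (n = 5*(9*(-33) + (19/2)*6) = 5*(-297 + 57) = 5*(-240) = -1200)
(493494 + n)/(143197 - 234133) = (493494 - 1200)/(143197 - 234133) = 492294/(-90936) = 492294*(-1/90936) = -82049/15156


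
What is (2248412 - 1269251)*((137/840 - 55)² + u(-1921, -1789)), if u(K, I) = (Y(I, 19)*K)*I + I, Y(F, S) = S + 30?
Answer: 38781834748681144403/235200 ≈ 1.6489e+14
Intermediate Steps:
Y(F, S) = 30 + S
u(K, I) = I + 49*I*K (u(K, I) = ((30 + 19)*K)*I + I = (49*K)*I + I = 49*I*K + I = I + 49*I*K)
(2248412 - 1269251)*((137/840 - 55)² + u(-1921, -1789)) = (2248412 - 1269251)*((137/840 - 55)² - 1789*(1 + 49*(-1921))) = 979161*((137*(1/840) - 55)² - 1789*(1 - 94129)) = 979161*((137/840 - 55)² - 1789*(-94128)) = 979161*((-46063/840)² + 168394992) = 979161*(2121799969/705600 + 168394992) = 979161*(118821628155169/705600) = 38781834748681144403/235200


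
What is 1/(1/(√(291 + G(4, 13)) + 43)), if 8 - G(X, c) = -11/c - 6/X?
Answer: 43 + √203710/26 ≈ 60.359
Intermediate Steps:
G(X, c) = 8 + 6/X + 11/c (G(X, c) = 8 - (-11/c - 6/X) = 8 + (6/X + 11/c) = 8 + 6/X + 11/c)
1/(1/(√(291 + G(4, 13)) + 43)) = 1/(1/(√(291 + (8 + 6/4 + 11/13)) + 43)) = 1/(1/(√(291 + (8 + 6*(¼) + 11*(1/13))) + 43)) = 1/(1/(√(291 + (8 + 3/2 + 11/13)) + 43)) = 1/(1/(√(291 + 269/26) + 43)) = 1/(1/(√(7835/26) + 43)) = 1/(1/(√203710/26 + 43)) = 1/(1/(43 + √203710/26)) = 43 + √203710/26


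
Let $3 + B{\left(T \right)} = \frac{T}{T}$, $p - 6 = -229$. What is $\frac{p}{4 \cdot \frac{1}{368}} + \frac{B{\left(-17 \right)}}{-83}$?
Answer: $- \frac{1702826}{83} \approx -20516.0$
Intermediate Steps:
$p = -223$ ($p = 6 - 229 = -223$)
$B{\left(T \right)} = -2$ ($B{\left(T \right)} = -3 + \frac{T}{T} = -3 + 1 = -2$)
$\frac{p}{4 \cdot \frac{1}{368}} + \frac{B{\left(-17 \right)}}{-83} = - \frac{223}{4 \cdot \frac{1}{368}} - \frac{2}{-83} = - \frac{223}{4 \cdot \frac{1}{368}} - - \frac{2}{83} = - 223 \frac{1}{\frac{1}{92}} + \frac{2}{83} = \left(-223\right) 92 + \frac{2}{83} = -20516 + \frac{2}{83} = - \frac{1702826}{83}$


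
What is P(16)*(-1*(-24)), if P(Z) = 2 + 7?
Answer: 216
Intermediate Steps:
P(Z) = 9
P(16)*(-1*(-24)) = 9*(-1*(-24)) = 9*24 = 216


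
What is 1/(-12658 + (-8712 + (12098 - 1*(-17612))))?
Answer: 1/8340 ≈ 0.00011990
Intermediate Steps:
1/(-12658 + (-8712 + (12098 - 1*(-17612)))) = 1/(-12658 + (-8712 + (12098 + 17612))) = 1/(-12658 + (-8712 + 29710)) = 1/(-12658 + 20998) = 1/8340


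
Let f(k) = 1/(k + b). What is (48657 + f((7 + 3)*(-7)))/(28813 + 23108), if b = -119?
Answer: 9196172/9813069 ≈ 0.93713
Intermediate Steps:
f(k) = 1/(-119 + k) (f(k) = 1/(k - 119) = 1/(-119 + k))
(48657 + f((7 + 3)*(-7)))/(28813 + 23108) = (48657 + 1/(-119 + (7 + 3)*(-7)))/(28813 + 23108) = (48657 + 1/(-119 + 10*(-7)))/51921 = (48657 + 1/(-119 - 70))*(1/51921) = (48657 + 1/(-189))*(1/51921) = (48657 - 1/189)*(1/51921) = (9196172/189)*(1/51921) = 9196172/9813069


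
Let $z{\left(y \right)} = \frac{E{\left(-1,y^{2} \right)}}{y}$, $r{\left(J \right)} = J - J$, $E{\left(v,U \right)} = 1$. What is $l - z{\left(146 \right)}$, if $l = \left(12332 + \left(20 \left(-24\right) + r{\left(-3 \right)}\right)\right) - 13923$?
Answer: $- \frac{302367}{146} \approx -2071.0$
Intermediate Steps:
$r{\left(J \right)} = 0$
$l = -2071$ ($l = \left(12332 + \left(20 \left(-24\right) + 0\right)\right) - 13923 = \left(12332 + \left(-480 + 0\right)\right) - 13923 = \left(12332 - 480\right) - 13923 = 11852 - 13923 = -2071$)
$z{\left(y \right)} = \frac{1}{y}$ ($z{\left(y \right)} = 1 \frac{1}{y} = \frac{1}{y}$)
$l - z{\left(146 \right)} = -2071 - \frac{1}{146} = - \frac{302367}{146}$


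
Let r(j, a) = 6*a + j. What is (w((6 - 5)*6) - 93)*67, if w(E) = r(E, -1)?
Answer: -6231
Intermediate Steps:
r(j, a) = j + 6*a
w(E) = -6 + E (w(E) = E + 6*(-1) = E - 6 = -6 + E)
(w((6 - 5)*6) - 93)*67 = ((-6 + (6 - 5)*6) - 93)*67 = ((-6 + 1*6) - 93)*67 = ((-6 + 6) - 93)*67 = (0 - 93)*67 = -93*67 = -6231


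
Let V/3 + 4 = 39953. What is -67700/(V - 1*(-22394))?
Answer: -67700/142241 ≈ -0.47595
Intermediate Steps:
V = 119847 (V = -12 + 3*39953 = -12 + 119859 = 119847)
-67700/(V - 1*(-22394)) = -67700/(119847 - 1*(-22394)) = -67700/(119847 + 22394) = -67700/142241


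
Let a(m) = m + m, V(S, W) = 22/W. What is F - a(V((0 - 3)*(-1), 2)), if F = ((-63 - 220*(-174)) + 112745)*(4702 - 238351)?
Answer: -35272120360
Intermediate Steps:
F = -35272120338 (F = ((-63 + 38280) + 112745)*(-233649) = (38217 + 112745)*(-233649) = 150962*(-233649) = -35272120338)
a(m) = 2*m
F - a(V((0 - 3)*(-1), 2)) = -35272120338 - 2*22/2 = -35272120338 - 2*22*(1/2) = -35272120338 - 2*11 = -35272120338 - 1*22 = -35272120338 - 22 = -35272120360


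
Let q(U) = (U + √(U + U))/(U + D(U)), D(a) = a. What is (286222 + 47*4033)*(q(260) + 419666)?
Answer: 399331979409/2 + 475773*√130/260 ≈ 1.9967e+11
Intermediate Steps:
q(U) = (U + √2*√U)/(2*U) (q(U) = (U + √(U + U))/(U + U) = (U + √(2*U))/((2*U)) = (U + √2*√U)*(1/(2*U)) = (U + √2*√U)/(2*U))
(286222 + 47*4033)*(q(260) + 419666) = (286222 + 47*4033)*((½)*(260 + √2*√260)/260 + 419666) = (286222 + 189551)*((½)*(1/260)*(260 + √2*(2*√65)) + 419666) = 475773*((½)*(1/260)*(260 + 2*√130) + 419666) = 475773*((½ + √130/260) + 419666) = 475773*(839333/2 + √130/260) = 399331979409/2 + 475773*√130/260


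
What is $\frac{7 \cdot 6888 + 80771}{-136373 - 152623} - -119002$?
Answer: $\frac{34390973005}{288996} \approx 1.19 \cdot 10^{5}$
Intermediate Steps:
$\frac{7 \cdot 6888 + 80771}{-136373 - 152623} - -119002 = \frac{48216 + 80771}{-288996} + 119002 = 128987 \left(- \frac{1}{288996}\right) + 119002 = - \frac{128987}{288996} + 119002 = \frac{34390973005}{288996}$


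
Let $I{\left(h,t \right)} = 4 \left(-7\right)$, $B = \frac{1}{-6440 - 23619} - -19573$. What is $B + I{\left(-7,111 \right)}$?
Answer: $\frac{587503154}{30059} \approx 19545.0$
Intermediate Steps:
$B = \frac{588344806}{30059}$ ($B = \frac{1}{-30059} + 19573 = - \frac{1}{30059} + 19573 = \frac{588344806}{30059} \approx 19573.0$)
$I{\left(h,t \right)} = -28$
$B + I{\left(-7,111 \right)} = \frac{588344806}{30059} - 28 = \frac{587503154}{30059}$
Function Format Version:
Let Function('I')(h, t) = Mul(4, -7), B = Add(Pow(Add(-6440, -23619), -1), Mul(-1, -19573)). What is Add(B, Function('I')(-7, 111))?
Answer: Rational(587503154, 30059) ≈ 19545.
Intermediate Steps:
B = Rational(588344806, 30059) (B = Add(Pow(-30059, -1), 19573) = Add(Rational(-1, 30059), 19573) = Rational(588344806, 30059) ≈ 19573.)
Function('I')(h, t) = -28
Add(B, Function('I')(-7, 111)) = Add(Rational(588344806, 30059), -28) = Rational(587503154, 30059)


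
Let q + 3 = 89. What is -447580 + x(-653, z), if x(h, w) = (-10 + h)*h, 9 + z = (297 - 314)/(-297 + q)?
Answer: -14641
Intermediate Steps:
q = 86 (q = -3 + 89 = 86)
z = -1882/211 (z = -9 + (297 - 314)/(-297 + 86) = -9 - 17/(-211) = -9 - 17*(-1/211) = -9 + 17/211 = -1882/211 ≈ -8.9194)
x(h, w) = h*(-10 + h)
-447580 + x(-653, z) = -447580 - 653*(-10 - 653) = -447580 - 653*(-663) = -447580 + 432939 = -14641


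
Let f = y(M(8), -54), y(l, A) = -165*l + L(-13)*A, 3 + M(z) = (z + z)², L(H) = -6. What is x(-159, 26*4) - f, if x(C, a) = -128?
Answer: 41293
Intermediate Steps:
M(z) = -3 + 4*z² (M(z) = -3 + (z + z)² = -3 + (2*z)² = -3 + 4*z²)
y(l, A) = -165*l - 6*A
f = -41421 (f = -165*(-3 + 4*8²) - 6*(-54) = -165*(-3 + 4*64) + 324 = -165*(-3 + 256) + 324 = -165*253 + 324 = -41745 + 324 = -41421)
x(-159, 26*4) - f = -128 - 1*(-41421) = -128 + 41421 = 41293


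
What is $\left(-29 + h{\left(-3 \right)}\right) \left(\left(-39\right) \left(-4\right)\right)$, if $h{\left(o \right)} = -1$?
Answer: $-4680$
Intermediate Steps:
$\left(-29 + h{\left(-3 \right)}\right) \left(\left(-39\right) \left(-4\right)\right) = \left(-29 - 1\right) \left(\left(-39\right) \left(-4\right)\right) = \left(-30\right) 156 = -4680$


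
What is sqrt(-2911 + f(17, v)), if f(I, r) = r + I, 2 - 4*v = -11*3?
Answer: I*sqrt(11541)/2 ≈ 53.715*I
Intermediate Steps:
v = 35/4 (v = 1/2 - (-11)*3/4 = 1/2 - 1/4*(-33) = 1/2 + 33/4 = 35/4 ≈ 8.7500)
f(I, r) = I + r
sqrt(-2911 + f(17, v)) = sqrt(-2911 + (17 + 35/4)) = sqrt(-2911 + 103/4) = sqrt(-11541/4) = I*sqrt(11541)/2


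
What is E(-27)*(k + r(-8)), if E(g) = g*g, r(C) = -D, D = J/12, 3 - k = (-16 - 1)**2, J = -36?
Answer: -206307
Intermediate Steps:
k = -286 (k = 3 - (-16 - 1)**2 = 3 - 1*(-17)**2 = 3 - 1*289 = 3 - 289 = -286)
D = -3 (D = -36/12 = -36*1/12 = -3)
r(C) = 3 (r(C) = -1*(-3) = 3)
E(g) = g**2
E(-27)*(k + r(-8)) = (-27)**2*(-286 + 3) = 729*(-283) = -206307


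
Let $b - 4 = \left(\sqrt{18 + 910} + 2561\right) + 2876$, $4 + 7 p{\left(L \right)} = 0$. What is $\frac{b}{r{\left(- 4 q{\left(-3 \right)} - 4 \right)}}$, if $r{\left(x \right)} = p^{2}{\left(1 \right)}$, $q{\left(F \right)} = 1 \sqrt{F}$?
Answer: $\frac{266609}{16} + \frac{49 \sqrt{58}}{4} \approx 16756.0$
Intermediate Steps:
$q{\left(F \right)} = \sqrt{F}$
$p{\left(L \right)} = - \frac{4}{7}$ ($p{\left(L \right)} = - \frac{4}{7} + \frac{1}{7} \cdot 0 = - \frac{4}{7} + 0 = - \frac{4}{7}$)
$r{\left(x \right)} = \frac{16}{49}$ ($r{\left(x \right)} = \left(- \frac{4}{7}\right)^{2} = \frac{16}{49}$)
$b = 5441 + 4 \sqrt{58}$ ($b = 4 + \left(\left(\sqrt{18 + 910} + 2561\right) + 2876\right) = 4 + \left(\left(\sqrt{928} + 2561\right) + 2876\right) = 4 + \left(\left(4 \sqrt{58} + 2561\right) + 2876\right) = 4 + \left(\left(2561 + 4 \sqrt{58}\right) + 2876\right) = 4 + \left(5437 + 4 \sqrt{58}\right) = 5441 + 4 \sqrt{58} \approx 5471.5$)
$\frac{b}{r{\left(- 4 q{\left(-3 \right)} - 4 \right)}} = \frac{5441 + 4 \sqrt{58}}{\frac{16}{49}} = \left(5441 + 4 \sqrt{58}\right) \frac{49}{16} = \frac{266609}{16} + \frac{49 \sqrt{58}}{4}$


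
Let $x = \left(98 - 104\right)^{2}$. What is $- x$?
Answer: $-36$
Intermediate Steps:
$x = 36$ ($x = \left(-6\right)^{2} = 36$)
$- x = \left(-1\right) 36 = -36$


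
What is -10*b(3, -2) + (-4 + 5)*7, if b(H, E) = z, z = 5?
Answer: -43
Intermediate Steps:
b(H, E) = 5
-10*b(3, -2) + (-4 + 5)*7 = -10*5 + (-4 + 5)*7 = -50 + 1*7 = -50 + 7 = -43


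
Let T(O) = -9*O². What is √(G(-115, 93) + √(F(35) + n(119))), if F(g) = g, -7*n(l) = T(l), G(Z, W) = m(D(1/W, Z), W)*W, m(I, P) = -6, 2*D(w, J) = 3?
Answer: √(-558 + √18242) ≈ 20.565*I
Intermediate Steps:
D(w, J) = 3/2 (D(w, J) = (½)*3 = 3/2)
G(Z, W) = -6*W
n(l) = 9*l²/7 (n(l) = -(-9)*l²/7 = 9*l²/7)
√(G(-115, 93) + √(F(35) + n(119))) = √(-6*93 + √(35 + (9/7)*119²)) = √(-558 + √(35 + (9/7)*14161)) = √(-558 + √(35 + 18207)) = √(-558 + √18242)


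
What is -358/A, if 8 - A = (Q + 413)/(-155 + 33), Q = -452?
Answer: -43676/937 ≈ -46.613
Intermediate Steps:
A = 937/122 (A = 8 - (-452 + 413)/(-155 + 33) = 8 - (-39)/(-122) = 8 - (-39)*(-1)/122 = 8 - 1*39/122 = 8 - 39/122 = 937/122 ≈ 7.6803)
-358/A = -358/937/122 = -358*122/937 = -43676/937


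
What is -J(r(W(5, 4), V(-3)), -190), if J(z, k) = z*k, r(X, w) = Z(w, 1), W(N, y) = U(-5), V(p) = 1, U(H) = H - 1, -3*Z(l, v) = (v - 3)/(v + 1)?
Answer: 190/3 ≈ 63.333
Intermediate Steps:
Z(l, v) = -(-3 + v)/(3*(1 + v)) (Z(l, v) = -(v - 3)/(3*(v + 1)) = -(-3 + v)/(3*(1 + v)))
U(H) = -1 + H
W(N, y) = -6 (W(N, y) = -1 - 5 = -6)
r(X, w) = 1/3 (r(X, w) = (3 - 1*1)/(3*(1 + 1)) = (1/3)*(3 - 1)/2 = (1/3)*(1/2)*2 = 1/3)
J(z, k) = k*z
-J(r(W(5, 4), V(-3)), -190) = -(-190)/3 = -1*(-190/3) = 190/3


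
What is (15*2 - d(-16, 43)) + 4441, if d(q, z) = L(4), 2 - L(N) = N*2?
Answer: 4477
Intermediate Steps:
L(N) = 2 - 2*N (L(N) = 2 - N*2 = 2 - 2*N)
d(q, z) = -6 (d(q, z) = 2 - 2*4 = 2 - 8 = -6)
(15*2 - d(-16, 43)) + 4441 = (15*2 - 1*(-6)) + 4441 = (30 + 6) + 4441 = 36 + 4441 = 4477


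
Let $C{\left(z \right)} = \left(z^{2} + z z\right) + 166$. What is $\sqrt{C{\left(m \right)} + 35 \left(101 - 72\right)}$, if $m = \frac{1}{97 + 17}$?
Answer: $\frac{\sqrt{15348278}}{114} \approx 34.366$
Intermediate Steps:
$m = \frac{1}{114} \approx 0.0087719$
$C{\left(z \right)} = 166 + 2 z^{2}$ ($C{\left(z \right)} = \left(z^{2} + z^{2}\right) + 166 = 2 z^{2} + 166 = 166 + 2 z^{2}$)
$\sqrt{C{\left(m \right)} + 35 \left(101 - 72\right)} = \sqrt{\left(166 + \frac{2}{12996}\right) + 35 \left(101 - 72\right)} = \sqrt{\left(166 + 2 \cdot \frac{1}{12996}\right) + 35 \cdot 29} = \sqrt{\left(166 + \frac{1}{6498}\right) + 1015} = \sqrt{\frac{1078669}{6498} + 1015} = \sqrt{\frac{7674139}{6498}} = \frac{\sqrt{15348278}}{114}$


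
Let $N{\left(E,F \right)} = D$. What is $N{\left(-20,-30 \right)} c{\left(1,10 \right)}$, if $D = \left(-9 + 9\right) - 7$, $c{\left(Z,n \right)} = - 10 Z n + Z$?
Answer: $693$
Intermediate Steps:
$c{\left(Z,n \right)} = Z - 10 Z n$ ($c{\left(Z,n \right)} = - 10 Z n + Z = Z - 10 Z n$)
$D = -7$ ($D = 0 - 7 = -7$)
$N{\left(E,F \right)} = -7$
$N{\left(-20,-30 \right)} c{\left(1,10 \right)} = - 7 \cdot 1 \left(1 - 100\right) = - 7 \cdot 1 \left(-99\right) = \left(-7\right) \left(-99\right) = 693$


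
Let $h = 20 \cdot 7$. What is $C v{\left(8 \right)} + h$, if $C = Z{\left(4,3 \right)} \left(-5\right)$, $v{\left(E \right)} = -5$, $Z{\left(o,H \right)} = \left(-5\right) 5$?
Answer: $-485$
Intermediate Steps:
$Z{\left(o,H \right)} = -25$
$C = 125$ ($C = \left(-25\right) \left(-5\right) = 125$)
$h = 140$
$C v{\left(8 \right)} + h = 125 \left(-5\right) + 140 = -625 + 140 = -485$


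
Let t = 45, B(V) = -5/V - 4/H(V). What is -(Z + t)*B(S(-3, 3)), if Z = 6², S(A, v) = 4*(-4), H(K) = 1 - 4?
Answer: -2133/16 ≈ -133.31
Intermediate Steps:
H(K) = -3
S(A, v) = -16
B(V) = 4/3 - 5/V (B(V) = -5/V - 4/(-3) = -5/V - 4*(-⅓) = -5/V + 4/3 = 4/3 - 5/V)
Z = 36
-(Z + t)*B(S(-3, 3)) = -(36 + 45)*(4/3 - 5/(-16)) = -81*(4/3 - 5*(-1/16)) = -81*(4/3 + 5/16) = -81*79/48 = -1*2133/16 = -2133/16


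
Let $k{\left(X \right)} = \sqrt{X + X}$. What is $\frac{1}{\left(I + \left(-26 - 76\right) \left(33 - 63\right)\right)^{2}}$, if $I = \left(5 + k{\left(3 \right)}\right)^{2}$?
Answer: $\frac{9554881}{91272820649761} - \frac{61820 \sqrt{6}}{91272820649761} \approx 1.0303 \cdot 10^{-7}$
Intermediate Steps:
$k{\left(X \right)} = \sqrt{2} \sqrt{X}$ ($k{\left(X \right)} = \sqrt{2 X} = \sqrt{2} \sqrt{X}$)
$I = \left(5 + \sqrt{6}\right)^{2}$ ($I = \left(5 + \sqrt{2} \sqrt{3}\right)^{2} = \left(5 + \sqrt{6}\right)^{2} \approx 55.495$)
$\frac{1}{\left(I + \left(-26 - 76\right) \left(33 - 63\right)\right)^{2}} = \frac{1}{\left(\left(5 + \sqrt{6}\right)^{2} + \left(-26 - 76\right) \left(33 - 63\right)\right)^{2}} = \frac{1}{\left(\left(5 + \sqrt{6}\right)^{2} - -3060\right)^{2}} = \frac{1}{\left(\left(5 + \sqrt{6}\right)^{2} + 3060\right)^{2}} = \frac{1}{\left(3060 + \left(5 + \sqrt{6}\right)^{2}\right)^{2}}$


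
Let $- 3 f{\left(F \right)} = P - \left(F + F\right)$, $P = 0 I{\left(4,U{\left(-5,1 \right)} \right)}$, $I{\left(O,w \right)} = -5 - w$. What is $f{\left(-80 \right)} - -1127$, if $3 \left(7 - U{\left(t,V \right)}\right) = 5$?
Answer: $\frac{3221}{3} \approx 1073.7$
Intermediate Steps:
$U{\left(t,V \right)} = \frac{16}{3}$ ($U{\left(t,V \right)} = 7 - \frac{5}{3} = \frac{16}{3}$)
$P = 0$ ($P = 0 \left(-5 - \frac{16}{3}\right) = 0 \left(- \frac{31}{3}\right) = 0$)
$f{\left(F \right)} = \frac{2 F}{3}$ ($f{\left(F \right)} = - \frac{0 - \left(F + F\right)}{3} = - \frac{0 - 2 F}{3} = - \frac{\left(-2\right) F}{3} = \frac{2 F}{3}$)
$f{\left(-80 \right)} - -1127 = \frac{2}{3} \left(-80\right) - -1127 = - \frac{160}{3} + 1127 = \frac{3221}{3}$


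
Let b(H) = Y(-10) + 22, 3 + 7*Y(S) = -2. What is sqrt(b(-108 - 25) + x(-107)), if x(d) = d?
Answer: 10*I*sqrt(42)/7 ≈ 9.2582*I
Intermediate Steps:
Y(S) = -5/7 (Y(S) = -3/7 + (1/7)*(-2) = -3/7 - 2/7 = -5/7)
b(H) = 149/7 (b(H) = -5/7 + 22 = 149/7)
sqrt(b(-108 - 25) + x(-107)) = sqrt(149/7 - 107) = sqrt(-600/7) = 10*I*sqrt(42)/7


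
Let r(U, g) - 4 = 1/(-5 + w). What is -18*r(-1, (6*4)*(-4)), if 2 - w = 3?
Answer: -69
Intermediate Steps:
w = -1 (w = 2 - 1*3 = 2 - 3 = -1)
r(U, g) = 23/6 (r(U, g) = 4 + 1/(-5 - 1) = 4 + 1/(-6) = 4 - ⅙ = 23/6)
-18*r(-1, (6*4)*(-4)) = -18*23/6 = -69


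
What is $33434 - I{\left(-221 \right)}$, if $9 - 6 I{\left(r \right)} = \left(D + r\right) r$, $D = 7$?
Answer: $\frac{247889}{6} \approx 41315.0$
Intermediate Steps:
$I{\left(r \right)} = \frac{3}{2} - \frac{r \left(7 + r\right)}{6}$ ($I{\left(r \right)} = \frac{3}{2} - \frac{\left(7 + r\right) r}{6} = \frac{3}{2} - \frac{r \left(7 + r\right)}{6}$)
$33434 - I{\left(-221 \right)} = 33434 - \left(\frac{3}{2} - - \frac{1547}{6} - \frac{\left(-221\right)^{2}}{6}\right) = 33434 - \left(\frac{3}{2} + \frac{1547}{6} - \frac{48841}{6}\right) = 33434 - - \frac{47285}{6} = 33434 + \frac{47285}{6} = \frac{247889}{6}$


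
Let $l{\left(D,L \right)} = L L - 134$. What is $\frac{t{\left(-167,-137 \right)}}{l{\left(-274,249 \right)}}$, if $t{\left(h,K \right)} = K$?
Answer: $- \frac{137}{61867} \approx -0.0022144$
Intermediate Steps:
$l{\left(D,L \right)} = -134 + L^{2}$ ($l{\left(D,L \right)} = L^{2} - 134 = -134 + L^{2}$)
$\frac{t{\left(-167,-137 \right)}}{l{\left(-274,249 \right)}} = - \frac{137}{-134 + 249^{2}} = - \frac{137}{-134 + 62001} = - \frac{137}{61867}$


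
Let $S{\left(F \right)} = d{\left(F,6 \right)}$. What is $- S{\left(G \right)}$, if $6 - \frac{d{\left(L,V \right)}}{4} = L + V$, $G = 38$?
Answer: $152$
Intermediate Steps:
$d{\left(L,V \right)} = 24 - 4 L - 4 V$ ($d{\left(L,V \right)} = 24 - 4 \left(L + V\right) = 24 - \left(4 L + 4 V\right) = 24 - 4 L - 4 V$)
$S{\left(F \right)} = - 4 F$ ($S{\left(F \right)} = 24 - 4 F - 24 = - 4 F$)
$- S{\left(G \right)} = - \left(-4\right) 38 = \left(-1\right) \left(-152\right) = 152$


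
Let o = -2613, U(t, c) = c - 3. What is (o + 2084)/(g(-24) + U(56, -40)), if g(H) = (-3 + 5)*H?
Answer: 529/91 ≈ 5.8132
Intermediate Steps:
g(H) = 2*H
U(t, c) = -3 + c
(o + 2084)/(g(-24) + U(56, -40)) = (-2613 + 2084)/(2*(-24) + (-3 - 40)) = -529/(-48 - 43) = -529/(-91) = -529*(-1/91) = 529/91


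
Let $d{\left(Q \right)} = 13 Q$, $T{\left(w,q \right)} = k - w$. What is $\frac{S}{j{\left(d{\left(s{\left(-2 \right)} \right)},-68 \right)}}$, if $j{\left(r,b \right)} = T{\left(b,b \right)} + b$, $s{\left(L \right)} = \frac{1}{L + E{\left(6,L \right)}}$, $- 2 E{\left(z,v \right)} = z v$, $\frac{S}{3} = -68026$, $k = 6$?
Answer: $-34013$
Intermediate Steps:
$S = -204078$ ($S = 3 \left(-68026\right) = -204078$)
$T{\left(w,q \right)} = 6 - w$
$E{\left(z,v \right)} = - \frac{v z}{2}$ ($E{\left(z,v \right)} = - \frac{z v}{2} = - \frac{v z}{2}$)
$s{\left(L \right)} = - \frac{1}{2 L}$ ($s{\left(L \right)} = \frac{1}{L - \frac{1}{2} L 6} = \frac{1}{L - 3 L} = \frac{1}{\left(-2\right) L} = - \frac{1}{2 L}$)
$j{\left(r,b \right)} = 6$ ($j{\left(r,b \right)} = \left(6 - b\right) + b = 6$)
$\frac{S}{j{\left(d{\left(s{\left(-2 \right)} \right)},-68 \right)}} = - \frac{204078}{6} = \left(-204078\right) \frac{1}{6} = -34013$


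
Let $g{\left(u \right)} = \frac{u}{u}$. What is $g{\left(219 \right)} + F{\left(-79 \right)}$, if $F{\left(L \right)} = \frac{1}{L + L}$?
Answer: $\frac{157}{158} \approx 0.99367$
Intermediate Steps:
$g{\left(u \right)} = 1$
$F{\left(L \right)} = \frac{1}{2 L}$
$g{\left(219 \right)} + F{\left(-79 \right)} = 1 + \frac{1}{2 \left(-79\right)} = 1 + \frac{1}{2} \left(- \frac{1}{79}\right) = 1 - \frac{1}{158} = \frac{157}{158}$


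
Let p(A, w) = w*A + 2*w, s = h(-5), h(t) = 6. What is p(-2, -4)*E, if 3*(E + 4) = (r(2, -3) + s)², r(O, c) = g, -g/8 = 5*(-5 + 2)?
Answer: 0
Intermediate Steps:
g = 120 (g = -40*(-5 + 2) = -40*(-3) = -8*(-15) = 120)
s = 6
r(O, c) = 120
p(A, w) = 2*w + A*w (p(A, w) = A*w + 2*w = 2*w + A*w)
E = 5288 (E = -4 + (120 + 6)²/3 = -4 + (⅓)*126² = -4 + (⅓)*15876 = -4 + 5292 = 5288)
p(-2, -4)*E = -4*(2 - 2)*5288 = -4*0*5288 = 0*5288 = 0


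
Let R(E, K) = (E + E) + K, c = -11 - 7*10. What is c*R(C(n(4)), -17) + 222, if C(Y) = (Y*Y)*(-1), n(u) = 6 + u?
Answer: 17799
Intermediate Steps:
C(Y) = -Y² (C(Y) = Y²*(-1) = -Y²)
c = -81 (c = -11 - 70 = -81)
R(E, K) = K + 2*E (R(E, K) = 2*E + K = K + 2*E)
c*R(C(n(4)), -17) + 222 = -81*(-17 + 2*(-(6 + 4)²)) + 222 = -81*(-17 + 2*(-1*10²)) + 222 = -81*(-17 + 2*(-1*100)) + 222 = -81*(-17 + 2*(-100)) + 222 = -81*(-17 - 200) + 222 = -81*(-217) + 222 = 17577 + 222 = 17799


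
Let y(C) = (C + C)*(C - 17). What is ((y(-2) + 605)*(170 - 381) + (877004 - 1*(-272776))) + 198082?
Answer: 1204171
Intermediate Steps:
y(C) = 2*C*(-17 + C) (y(C) = (2*C)*(-17 + C) = 2*C*(-17 + C))
((y(-2) + 605)*(170 - 381) + (877004 - 1*(-272776))) + 198082 = ((2*(-2)*(-17 - 2) + 605)*(170 - 381) + (877004 - 1*(-272776))) + 198082 = ((2*(-2)*(-19) + 605)*(-211) + (877004 + 272776)) + 198082 = ((76 + 605)*(-211) + 1149780) + 198082 = (681*(-211) + 1149780) + 198082 = (-143691 + 1149780) + 198082 = 1006089 + 198082 = 1204171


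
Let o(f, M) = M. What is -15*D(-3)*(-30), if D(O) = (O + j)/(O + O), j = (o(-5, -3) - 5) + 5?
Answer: 450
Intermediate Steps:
j = -3 (j = (-3 - 5) + 5 = -8 + 5 = -3)
D(O) = (-3 + O)/(2*O) (D(O) = (O - 3)/(O + O) = (-3 + O)/((2*O)) = (-3 + O)*(1/(2*O)) = (-3 + O)/(2*O))
-15*D(-3)*(-30) = -15*(-3 - 3)/(2*(-3))*(-30) = -15*(-1)*(-6)/(2*3)*(-30) = -15*1*(-30) = -15*(-30) = 450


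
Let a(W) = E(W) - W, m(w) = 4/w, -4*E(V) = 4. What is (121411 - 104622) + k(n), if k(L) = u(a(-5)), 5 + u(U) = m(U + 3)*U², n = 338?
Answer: 117552/7 ≈ 16793.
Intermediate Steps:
E(V) = -1 (E(V) = -¼*4 = -1)
a(W) = -1 - W
u(U) = -5 + 4*U²/(3 + U) (u(U) = -5 + (4/(U + 3))*U² = -5 + (4/(3 + U))*U² = -5 + 4*U²/(3 + U))
k(L) = 29/7 (k(L) = (-15 - 5*(-1 - 1*(-5)) + 4*(-1 - 1*(-5))²)/(3 + (-1 - 1*(-5))) = (-15 - 5*(-1 + 5) + 4*(-1 + 5)²)/(3 + (-1 + 5)) = (-15 - 5*4 + 4*4²)/(3 + 4) = (-15 - 20 + 4*16)/7 = (-15 - 20 + 64)/7 = (⅐)*29 = 29/7)
(121411 - 104622) + k(n) = (121411 - 104622) + 29/7 = 16789 + 29/7 = 117552/7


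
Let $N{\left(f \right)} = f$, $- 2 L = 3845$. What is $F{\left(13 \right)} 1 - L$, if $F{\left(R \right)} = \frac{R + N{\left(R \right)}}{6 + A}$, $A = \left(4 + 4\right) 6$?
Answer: $\frac{103841}{54} \approx 1923.0$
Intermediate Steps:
$L = - \frac{3845}{2}$ ($L = \left(- \frac{1}{2}\right) 3845 = - \frac{3845}{2} \approx -1922.5$)
$A = 48$ ($A = 8 \cdot 6 = 48$)
$F{\left(R \right)} = \frac{R}{27}$ ($F{\left(R \right)} = \frac{R + R}{6 + 48} = \frac{2 R}{54} = 2 R \frac{1}{54} = \frac{R}{27}$)
$F{\left(13 \right)} 1 - L = \frac{1}{27} \cdot 13 \cdot 1 - - \frac{3845}{2} = \frac{13}{27} \cdot 1 + \frac{3845}{2} = \frac{13}{27} + \frac{3845}{2} = \frac{103841}{54}$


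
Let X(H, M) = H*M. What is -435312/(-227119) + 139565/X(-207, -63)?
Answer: 37374767027/2961858879 ≈ 12.619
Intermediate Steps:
-435312/(-227119) + 139565/X(-207, -63) = -435312/(-227119) + 139565/((-207*(-63))) = -435312*(-1/227119) + 139565/13041 = 435312/227119 + 139565*(1/13041) = 435312/227119 + 139565/13041 = 37374767027/2961858879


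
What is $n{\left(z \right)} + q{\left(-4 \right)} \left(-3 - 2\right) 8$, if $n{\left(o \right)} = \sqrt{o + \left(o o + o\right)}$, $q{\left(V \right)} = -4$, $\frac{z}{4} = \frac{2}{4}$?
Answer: $160 + 2 \sqrt{2} \approx 162.83$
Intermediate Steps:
$z = 2$ ($z = 4 \cdot \frac{2}{4} = 4 \cdot 2 \cdot \frac{1}{4} = 4 \cdot \frac{1}{2} = 2$)
$n{\left(o \right)} = \sqrt{o^{2} + 2 o}$ ($n{\left(o \right)} = \sqrt{o + \left(o^{2} + o\right)} = \sqrt{o + \left(o + o^{2}\right)} = \sqrt{o^{2} + 2 o}$)
$n{\left(z \right)} + q{\left(-4 \right)} \left(-3 - 2\right) 8 = \sqrt{2 \left(2 + 2\right)} + - 4 \left(-3 - 2\right) 8 = \sqrt{2 \cdot 4} + - 4 \left(-3 - 2\right) 8 = \sqrt{8} + \left(-4\right) \left(-5\right) 8 = 2 \sqrt{2} + 20 \cdot 8 = 2 \sqrt{2} + 160 = 160 + 2 \sqrt{2}$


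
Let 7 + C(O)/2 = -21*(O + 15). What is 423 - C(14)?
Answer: 1655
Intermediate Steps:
C(O) = -644 - 42*O (C(O) = -14 + 2*(-21*(O + 15)) = -14 + 2*(-21*(15 + O)) = -14 + 2*(-315 - 21*O) = -14 + (-630 - 42*O) = -644 - 42*O)
423 - C(14) = 423 - (-644 - 42*14) = 423 - (-644 - 588) = 423 - 1*(-1232) = 423 + 1232 = 1655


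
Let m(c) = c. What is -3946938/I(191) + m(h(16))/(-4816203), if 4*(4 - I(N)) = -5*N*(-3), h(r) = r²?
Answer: 293579219368/52978233 ≈ 5541.5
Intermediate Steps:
I(N) = 4 - 15*N/4 (I(N) = 4 - (-5*N)*(-3)/4 = 4 - 15*N/4)
-3946938/I(191) + m(h(16))/(-4816203) = -3946938/(4 - 15/4*191) + 16²/(-4816203) = -3946938/(4 - 2865/4) + 256*(-1/4816203) = -3946938/(-2849/4) - 256/4816203 = -3946938*(-4/2849) - 256/4816203 = 426696/77 - 256/4816203 = 293579219368/52978233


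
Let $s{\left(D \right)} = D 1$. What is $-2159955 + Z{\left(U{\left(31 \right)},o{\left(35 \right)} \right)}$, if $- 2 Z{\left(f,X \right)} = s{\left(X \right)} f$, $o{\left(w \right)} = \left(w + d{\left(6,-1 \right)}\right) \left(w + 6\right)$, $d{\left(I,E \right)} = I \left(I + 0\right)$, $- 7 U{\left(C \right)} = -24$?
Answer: $- \frac{15154617}{7} \approx -2.1649 \cdot 10^{6}$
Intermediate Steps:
$U{\left(C \right)} = \frac{24}{7}$ ($U{\left(C \right)} = \left(- \frac{1}{7}\right) \left(-24\right) = \frac{24}{7}$)
$d{\left(I,E \right)} = I^{2}$ ($d{\left(I,E \right)} = I I = I^{2}$)
$s{\left(D \right)} = D$
$o{\left(w \right)} = \left(6 + w\right) \left(36 + w\right)$ ($o{\left(w \right)} = \left(w + 6^{2}\right) \left(w + 6\right) = \left(w + 36\right) \left(6 + w\right) = \left(36 + w\right) \left(6 + w\right) = \left(6 + w\right) \left(36 + w\right)$)
$Z{\left(f,X \right)} = - \frac{X f}{2}$
$-2159955 + Z{\left(U{\left(31 \right)},o{\left(35 \right)} \right)} = -2159955 - \frac{1}{2} \left(216 + 35^{2} + 42 \cdot 35\right) \frac{24}{7} = -2159955 - \frac{1}{2} \left(216 + 1225 + 1470\right) \frac{24}{7} = -2159955 - \frac{2911}{2} \cdot \frac{24}{7} = -2159955 - \frac{34932}{7} = - \frac{15154617}{7}$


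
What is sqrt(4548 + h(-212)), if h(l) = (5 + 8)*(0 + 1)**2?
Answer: sqrt(4561) ≈ 67.535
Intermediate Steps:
h(l) = 13 (h(l) = 13*1**2 = 13*1 = 13)
sqrt(4548 + h(-212)) = sqrt(4548 + 13) = sqrt(4561)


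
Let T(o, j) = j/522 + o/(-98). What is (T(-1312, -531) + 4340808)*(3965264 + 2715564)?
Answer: 5887055677682586/203 ≈ 2.9000e+13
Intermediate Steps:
T(o, j) = -o/98 + j/522 (T(o, j) = j*(1/522) + o*(-1/98) = j/522 - o/98 = -o/98 + j/522)
(T(-1312, -531) + 4340808)*(3965264 + 2715564) = ((-1/98*(-1312) + (1/522)*(-531)) + 4340808)*(3965264 + 2715564) = ((656/49 - 59/58) + 4340808)*6680828 = (35157/2842 + 4340808)*6680828 = (12336611493/2842)*6680828 = 5887055677682586/203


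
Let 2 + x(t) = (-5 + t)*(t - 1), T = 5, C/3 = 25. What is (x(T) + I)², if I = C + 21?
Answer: 8836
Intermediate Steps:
C = 75 (C = 3*25 = 75)
x(t) = -2 + (-1 + t)*(-5 + t) (x(t) = -2 + (-5 + t)*(t - 1) = -2 + (-5 + t)*(-1 + t) = -2 + (-1 + t)*(-5 + t))
I = 96 (I = 75 + 21 = 96)
(x(T) + I)² = ((3 + 5² - 6*5) + 96)² = ((3 + 25 - 30) + 96)² = (-2 + 96)² = 94² = 8836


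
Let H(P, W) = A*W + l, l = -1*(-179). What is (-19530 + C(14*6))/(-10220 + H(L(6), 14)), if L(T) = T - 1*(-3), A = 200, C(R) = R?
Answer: 19446/7241 ≈ 2.6855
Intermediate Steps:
l = 179
L(T) = 3 + T (L(T) = T + 3 = 3 + T)
H(P, W) = 179 + 200*W (H(P, W) = 200*W + 179 = 179 + 200*W)
(-19530 + C(14*6))/(-10220 + H(L(6), 14)) = (-19530 + 14*6)/(-10220 + (179 + 200*14)) = (-19530 + 84)/(-10220 + (179 + 2800)) = -19446/(-10220 + 2979) = -19446/(-7241) = -19446*(-1/7241) = 19446/7241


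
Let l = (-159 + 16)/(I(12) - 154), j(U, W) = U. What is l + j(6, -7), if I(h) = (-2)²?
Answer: 1043/150 ≈ 6.9533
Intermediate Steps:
I(h) = 4
l = 143/150 (l = (-159 + 16)/(4 - 154) = -143/(-150) = -143*(-1/150) = 143/150 ≈ 0.95333)
l + j(6, -7) = 143/150 + 6 = 1043/150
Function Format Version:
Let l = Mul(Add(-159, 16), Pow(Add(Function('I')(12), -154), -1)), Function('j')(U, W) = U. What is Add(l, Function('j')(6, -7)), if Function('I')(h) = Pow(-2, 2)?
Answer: Rational(1043, 150) ≈ 6.9533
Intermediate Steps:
Function('I')(h) = 4
l = Rational(143, 150) (l = Mul(Add(-159, 16), Pow(Add(4, -154), -1)) = Mul(-143, Pow(-150, -1)) = Mul(-143, Rational(-1, 150)) = Rational(143, 150) ≈ 0.95333)
Add(l, Function('j')(6, -7)) = Add(Rational(143, 150), 6) = Rational(1043, 150)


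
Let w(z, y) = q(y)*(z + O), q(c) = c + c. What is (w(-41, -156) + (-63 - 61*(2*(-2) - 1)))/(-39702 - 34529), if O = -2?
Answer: -13658/74231 ≈ -0.18399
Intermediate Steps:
q(c) = 2*c
w(z, y) = 2*y*(-2 + z) (w(z, y) = (2*y)*(z - 2) = (2*y)*(-2 + z) = 2*y*(-2 + z))
(w(-41, -156) + (-63 - 61*(2*(-2) - 1)))/(-39702 - 34529) = (2*(-156)*(-2 - 41) + (-63 - 61*(2*(-2) - 1)))/(-39702 - 34529) = (2*(-156)*(-43) + (-63 - 61*(-4 - 1)))/(-74231) = (13416 + (-63 - 61*(-5)))*(-1/74231) = (13416 + (-63 + 305))*(-1/74231) = (13416 + 242)*(-1/74231) = 13658*(-1/74231) = -13658/74231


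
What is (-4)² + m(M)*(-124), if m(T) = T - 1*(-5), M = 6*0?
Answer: -604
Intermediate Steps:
M = 0
m(T) = 5 + T (m(T) = T + 5 = 5 + T)
(-4)² + m(M)*(-124) = (-4)² + (5 + 0)*(-124) = 16 + 5*(-124) = 16 - 620 = -604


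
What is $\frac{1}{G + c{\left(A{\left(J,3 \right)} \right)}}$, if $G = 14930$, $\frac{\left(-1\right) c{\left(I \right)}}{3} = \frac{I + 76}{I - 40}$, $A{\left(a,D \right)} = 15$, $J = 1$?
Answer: $\frac{25}{373523} \approx 6.693 \cdot 10^{-5}$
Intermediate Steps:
$c{\left(I \right)} = - \frac{3 \left(76 + I\right)}{-40 + I}$ ($c{\left(I \right)} = - 3 \frac{I + 76}{I - 40} = - 3 \frac{76 + I}{-40 + I} = - \frac{3 \left(76 + I\right)}{-40 + I}$)
$\frac{1}{G + c{\left(A{\left(J,3 \right)} \right)}} = \frac{1}{14930 + \frac{3 \left(-76 - 15\right)}{-40 + 15}} = \frac{1}{14930 + \frac{3 \left(-76 - 15\right)}{-25}} = \frac{1}{14930 + 3 \left(- \frac{1}{25}\right) \left(-91\right)} = \frac{1}{14930 + \frac{273}{25}} = \frac{1}{\frac{373523}{25}} = \frac{25}{373523}$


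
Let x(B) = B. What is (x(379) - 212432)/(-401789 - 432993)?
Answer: 212053/834782 ≈ 0.25402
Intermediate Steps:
(x(379) - 212432)/(-401789 - 432993) = (379 - 212432)/(-401789 - 432993) = -212053/(-834782) = -212053*(-1/834782) = 212053/834782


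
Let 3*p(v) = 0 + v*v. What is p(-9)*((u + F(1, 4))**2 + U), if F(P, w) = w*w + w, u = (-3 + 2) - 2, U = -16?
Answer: 7371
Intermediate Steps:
u = -3 (u = -1 - 2 = -3)
F(P, w) = w + w**2 (F(P, w) = w**2 + w = w + w**2)
p(v) = v**2/3 (p(v) = (0 + v*v)/3 = (0 + v**2)/3 = v**2/3)
p(-9)*((u + F(1, 4))**2 + U) = ((1/3)*(-9)**2)*((-3 + 4*(1 + 4))**2 - 16) = ((1/3)*81)*((-3 + 4*5)**2 - 16) = 27*((-3 + 20)**2 - 16) = 27*(17**2 - 16) = 27*(289 - 16) = 27*273 = 7371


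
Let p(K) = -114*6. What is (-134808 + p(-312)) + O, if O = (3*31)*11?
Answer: -134469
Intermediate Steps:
p(K) = -684
O = 1023 (O = 93*11 = 1023)
(-134808 + p(-312)) + O = (-134808 - 684) + 1023 = -135492 + 1023 = -134469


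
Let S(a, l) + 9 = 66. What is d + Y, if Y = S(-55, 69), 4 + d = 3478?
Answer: 3531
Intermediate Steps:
S(a, l) = 57 (S(a, l) = -9 + 66 = 57)
d = 3474 (d = -4 + 3478 = 3474)
Y = 57
d + Y = 3474 + 57 = 3531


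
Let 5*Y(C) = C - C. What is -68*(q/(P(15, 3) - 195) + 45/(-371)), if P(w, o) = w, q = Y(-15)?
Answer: 3060/371 ≈ 8.2480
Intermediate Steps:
Y(C) = 0 (Y(C) = (C - C)/5 = (⅕)*0 = 0)
q = 0
-68*(q/(P(15, 3) - 195) + 45/(-371)) = -68*(0/(15 - 195) + 45/(-371)) = -68*(0/(-180) + 45*(-1/371)) = -68*(0*(-1/180) - 45/371) = -68*(0 - 45/371) = -68*(-45/371) = 3060/371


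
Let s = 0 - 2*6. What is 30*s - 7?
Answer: -367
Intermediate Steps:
s = -12 (s = 0 - 12 = -12)
30*s - 7 = 30*(-12) - 7 = -360 - 7 = -367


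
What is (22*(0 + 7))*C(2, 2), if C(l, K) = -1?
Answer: -154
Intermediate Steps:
(22*(0 + 7))*C(2, 2) = (22*(0 + 7))*(-1) = (22*7)*(-1) = 154*(-1) = -154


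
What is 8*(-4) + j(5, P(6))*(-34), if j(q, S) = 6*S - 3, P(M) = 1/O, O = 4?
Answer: 19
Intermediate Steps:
P(M) = 1/4
j(q, S) = -3 + 6*S
8*(-4) + j(5, P(6))*(-34) = 8*(-4) + (-3 + 6*(1/4))*(-34) = -32 + (-3 + 3/2)*(-34) = -32 - 3/2*(-34) = -32 + 51 = 19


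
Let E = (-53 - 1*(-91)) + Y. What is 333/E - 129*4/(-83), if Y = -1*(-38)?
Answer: 66855/6308 ≈ 10.598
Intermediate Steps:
Y = 38
E = 76 (E = (-53 - 1*(-91)) + 38 = (-53 + 91) + 38 = 38 + 38 = 76)
333/E - 129*4/(-83) = 333/76 - 129*4/(-83) = 333*(1/76) - 516*(-1/83) = 333/76 + 516/83 = 66855/6308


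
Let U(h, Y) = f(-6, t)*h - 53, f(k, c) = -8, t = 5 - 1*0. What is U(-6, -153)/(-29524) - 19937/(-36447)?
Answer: 588802223/1076061228 ≈ 0.54718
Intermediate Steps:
t = 5 (t = 5 + 0 = 5)
U(h, Y) = -53 - 8*h (U(h, Y) = -8*h - 53 = -53 - 8*h)
U(-6, -153)/(-29524) - 19937/(-36447) = (-53 - 8*(-6))/(-29524) - 19937/(-36447) = (-53 + 48)*(-1/29524) - 19937*(-1/36447) = -5*(-1/29524) + 19937/36447 = 5/29524 + 19937/36447 = 588802223/1076061228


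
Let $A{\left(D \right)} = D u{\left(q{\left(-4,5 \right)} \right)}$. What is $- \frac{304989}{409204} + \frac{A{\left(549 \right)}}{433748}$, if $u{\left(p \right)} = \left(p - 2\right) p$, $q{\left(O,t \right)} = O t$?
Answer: $- \frac{8360262633}{44372854148} \approx -0.18841$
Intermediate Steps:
$u{\left(p \right)} = p \left(-2 + p\right)$ ($u{\left(p \right)} = \left(-2 + p\right) p = p \left(-2 + p\right)$)
$A{\left(D \right)} = 440 D$ ($A{\left(D \right)} = D \left(-4\right) 5 \left(-2 - 20\right) = D \left(- 20 \left(-2 - 20\right)\right) = D \left(\left(-20\right) \left(-22\right)\right) = D 440 = 440 D$)
$- \frac{304989}{409204} + \frac{A{\left(549 \right)}}{433748} = - \frac{304989}{409204} + \frac{440 \cdot 549}{433748} = \left(-304989\right) \frac{1}{409204} + 241560 \cdot \frac{1}{433748} = - \frac{304989}{409204} + \frac{60390}{108437} = - \frac{8360262633}{44372854148}$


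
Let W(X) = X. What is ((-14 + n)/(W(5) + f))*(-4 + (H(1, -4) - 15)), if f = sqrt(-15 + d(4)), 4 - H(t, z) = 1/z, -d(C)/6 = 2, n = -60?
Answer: 10915/104 - 6549*I*sqrt(3)/104 ≈ 104.95 - 109.07*I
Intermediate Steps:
d(C) = -12 (d(C) = -6*2 = -12)
H(t, z) = 4 - 1/z
f = 3*I*sqrt(3) (f = sqrt(-15 - 12) = sqrt(-27) = 3*I*sqrt(3) ≈ 5.1962*I)
((-14 + n)/(W(5) + f))*(-4 + (H(1, -4) - 15)) = ((-14 - 60)/(5 + 3*I*sqrt(3)))*(-4 + ((4 - 1/(-4)) - 15)) = (-74/(5 + 3*I*sqrt(3)))*(-4 + ((4 - 1*(-1/4)) - 15)) = (-74/(5 + 3*I*sqrt(3)))*(-4 + ((4 + 1/4) - 15)) = (-74/(5 + 3*I*sqrt(3)))*(-4 + (17/4 - 15)) = (-74/(5 + 3*I*sqrt(3)))*(-4 - 43/4) = -74/(5 + 3*I*sqrt(3))*(-59/4) = 2183/(2*(5 + 3*I*sqrt(3)))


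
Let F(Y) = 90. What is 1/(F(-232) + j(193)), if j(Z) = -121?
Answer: -1/31 ≈ -0.032258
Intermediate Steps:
1/(F(-232) + j(193)) = 1/(90 - 121) = 1/(-31) = -1/31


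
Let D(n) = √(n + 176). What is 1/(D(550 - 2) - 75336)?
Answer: -18834/1418878043 - √181/2837756086 ≈ -1.3279e-5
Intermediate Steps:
D(n) = √(176 + n)
1/(D(550 - 2) - 75336) = 1/(√(176 + (550 - 2)) - 75336) = 1/(√(176 + 548) - 75336) = 1/(√724 - 75336) = 1/(2*√181 - 75336) = 1/(-75336 + 2*√181)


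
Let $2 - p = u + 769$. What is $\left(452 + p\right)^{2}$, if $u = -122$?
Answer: $37249$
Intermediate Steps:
$p = -645$ ($p = 2 - \left(-122 + 769\right) = 2 - 647 = -645$)
$\left(452 + p\right)^{2} = \left(452 - 645\right)^{2} = \left(-193\right)^{2} = 37249$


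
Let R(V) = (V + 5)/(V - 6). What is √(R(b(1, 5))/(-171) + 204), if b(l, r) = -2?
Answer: 305*√114/228 ≈ 14.283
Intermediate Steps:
R(V) = (5 + V)/(-6 + V)
√(R(b(1, 5))/(-171) + 204) = √(((5 - 2)/(-6 - 2))/(-171) + 204) = √((3/(-8))*(-1/171) + 204) = √(-⅛*3*(-1/171) + 204) = √(-3/8*(-1/171) + 204) = √(1/456 + 204) = √(93025/456) = 305*√114/228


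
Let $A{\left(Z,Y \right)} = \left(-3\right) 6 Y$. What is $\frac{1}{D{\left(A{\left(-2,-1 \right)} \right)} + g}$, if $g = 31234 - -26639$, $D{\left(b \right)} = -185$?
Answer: $\frac{1}{57688} \approx 1.7335 \cdot 10^{-5}$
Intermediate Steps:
$A{\left(Z,Y \right)} = - 18 Y$
$g = 57873$ ($g = 31234 + 26639 = 57873$)
$\frac{1}{D{\left(A{\left(-2,-1 \right)} \right)} + g} = \frac{1}{-185 + 57873} = \frac{1}{57688}$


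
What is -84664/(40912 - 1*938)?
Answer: -42332/19987 ≈ -2.1180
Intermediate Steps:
-84664/(40912 - 1*938) = -84664/(40912 - 938) = -84664/39974 = -84664*1/39974 = -42332/19987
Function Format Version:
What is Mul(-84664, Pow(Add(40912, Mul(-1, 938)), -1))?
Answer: Rational(-42332, 19987) ≈ -2.1180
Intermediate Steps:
Mul(-84664, Pow(Add(40912, Mul(-1, 938)), -1)) = Mul(-84664, Pow(Add(40912, -938), -1)) = Mul(-84664, Pow(39974, -1)) = Mul(-84664, Rational(1, 39974)) = Rational(-42332, 19987)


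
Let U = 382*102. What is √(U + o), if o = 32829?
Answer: 3*√7977 ≈ 267.94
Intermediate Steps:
U = 38964
√(U + o) = √(38964 + 32829) = √71793 = 3*√7977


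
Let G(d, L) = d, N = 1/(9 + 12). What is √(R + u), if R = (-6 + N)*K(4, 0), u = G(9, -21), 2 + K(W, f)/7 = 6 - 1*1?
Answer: 2*I*√29 ≈ 10.77*I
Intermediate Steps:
K(W, f) = 21 (K(W, f) = -14 + 7*(6 - 1*1) = -14 + 7*(6 - 1) = -14 + 7*5 = -14 + 35 = 21)
N = 1/21 ≈ 0.047619
u = 9
R = -125 (R = (-6 + 1/21)*21 = -125/21*21 = -125)
√(R + u) = √(-125 + 9) = √(-116) = 2*I*√29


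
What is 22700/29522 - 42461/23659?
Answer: -358237171/349230499 ≈ -1.0258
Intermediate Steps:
22700/29522 - 42461/23659 = 22700*(1/29522) - 42461*1/23659 = 11350/14761 - 42461/23659 = -358237171/349230499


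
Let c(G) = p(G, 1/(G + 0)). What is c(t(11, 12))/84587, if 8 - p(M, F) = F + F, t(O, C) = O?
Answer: 86/930457 ≈ 9.2428e-5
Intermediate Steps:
p(M, F) = 8 - 2*F (p(M, F) = 8 - (F + F) = 8 - 2*F)
c(G) = 8 - 2/G (c(G) = 8 - 2/(G + 0) = 8 - 2/G)
c(t(11, 12))/84587 = (8 - 2/11)/84587 = (8 - 2*1/11)*(1/84587) = (8 - 2/11)*(1/84587) = (86/11)*(1/84587) = 86/930457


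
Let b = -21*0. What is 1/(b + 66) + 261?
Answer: 17227/66 ≈ 261.02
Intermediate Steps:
b = 0
1/(b + 66) + 261 = 1/(0 + 66) + 261 = 1/66 + 261 = 17227/66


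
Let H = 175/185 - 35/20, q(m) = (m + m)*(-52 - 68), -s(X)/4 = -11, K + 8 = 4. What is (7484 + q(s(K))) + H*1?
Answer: -455367/148 ≈ -3076.8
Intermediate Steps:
K = -4 (K = -8 + 4 = -4)
s(X) = 44 (s(X) = -4*(-11) = 44)
q(m) = -240*m (q(m) = (2*m)*(-120) = -240*m)
H = -119/148 (H = 175*(1/185) - 35*1/20 = 35/37 - 7/4 = -119/148 ≈ -0.80405)
(7484 + q(s(K))) + H*1 = (7484 - 240*44) - 119/148*1 = (7484 - 10560) - 119/148 = -3076 - 119/148 = -455367/148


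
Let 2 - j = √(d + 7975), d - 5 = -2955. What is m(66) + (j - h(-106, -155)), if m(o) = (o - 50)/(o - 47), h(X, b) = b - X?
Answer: 985/19 - 5*√201 ≈ -19.045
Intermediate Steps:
d = -2950 (d = 5 - 2955 = -2950)
j = 2 - 5*√201 (j = 2 - √(-2950 + 7975) = 2 - √5025 = 2 - 5*√201 ≈ -68.887)
m(o) = (-50 + o)/(-47 + o)
m(66) + (j - h(-106, -155)) = (-50 + 66)/(-47 + 66) + ((2 - 5*√201) - (-155 - 1*(-106))) = 16/19 + ((2 - 5*√201) - (-155 + 106)) = (1/19)*16 + ((2 - 5*√201) - 1*(-49)) = 16/19 + ((2 - 5*√201) + 49) = 16/19 + (51 - 5*√201) = 985/19 - 5*√201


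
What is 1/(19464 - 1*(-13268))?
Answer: 1/32732 ≈ 3.0551e-5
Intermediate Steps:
1/(19464 - 1*(-13268)) = 1/(19464 + 13268) = 1/32732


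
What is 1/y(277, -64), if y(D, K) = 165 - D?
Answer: -1/112 ≈ -0.0089286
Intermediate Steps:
1/y(277, -64) = 1/(165 - 1*277) = 1/(165 - 277) = 1/(-112) = -1/112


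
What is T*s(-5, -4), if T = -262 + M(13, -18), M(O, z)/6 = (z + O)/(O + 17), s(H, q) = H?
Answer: 1315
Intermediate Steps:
M(O, z) = 6*(O + z)/(17 + O) (M(O, z) = 6*((z + O)/(O + 17)) = 6*((O + z)/(17 + O)) = 6*(O + z)/(17 + O))
T = -263 (T = -262 + 6*(13 - 18)/(17 + 13) = -262 + 6*(-5)/30 = -262 + 6*(1/30)*(-5) = -262 - 1 = -263)
T*s(-5, -4) = -263*(-5) = 1315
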